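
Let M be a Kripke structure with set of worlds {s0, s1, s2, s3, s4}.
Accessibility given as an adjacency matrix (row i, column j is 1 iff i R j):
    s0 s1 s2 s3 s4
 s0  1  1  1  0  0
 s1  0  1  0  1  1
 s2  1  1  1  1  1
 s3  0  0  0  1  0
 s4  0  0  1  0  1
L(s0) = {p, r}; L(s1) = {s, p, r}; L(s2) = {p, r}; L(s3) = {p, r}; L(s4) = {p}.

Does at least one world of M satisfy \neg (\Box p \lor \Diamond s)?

No

Recall that \Box ψ holds at a world iff ψ holds at every accessible world, and \Diamond ψ holds iff ψ holds at some accessible world.
Let φ = \neg (\Box p \lor \Diamond s). Evaluate φ at each world:
  s0 (successors {s0, s1, s2}): φ is false.
  s1 (successors {s1, s3, s4}): φ is false.
  s2 (successors {s0, s1, s2, s3, s4}): φ is false.
  s3 (successors {s3}): φ is false.
  s4 (successors {s2, s4}): φ is false.
For instance, at s4:
  At s4: \Box p \lor \Diamond s is true, so \neg (\Box p \lor \Diamond s) is false.
    At s4: \Box p is true, \Diamond s is false, so \Box p \lor \Diamond s is true.
      At s4: \Box p requires p at every successor {s2, s4}.
        At s2: p is true.
        At s4: p is true.
      So \Box p is true at s4.
      At s4: \Diamond s requires s at some successor in {s2, s4}.
        At s2: s is false.
        At s4: s is false.
      So \Diamond s is false at s4.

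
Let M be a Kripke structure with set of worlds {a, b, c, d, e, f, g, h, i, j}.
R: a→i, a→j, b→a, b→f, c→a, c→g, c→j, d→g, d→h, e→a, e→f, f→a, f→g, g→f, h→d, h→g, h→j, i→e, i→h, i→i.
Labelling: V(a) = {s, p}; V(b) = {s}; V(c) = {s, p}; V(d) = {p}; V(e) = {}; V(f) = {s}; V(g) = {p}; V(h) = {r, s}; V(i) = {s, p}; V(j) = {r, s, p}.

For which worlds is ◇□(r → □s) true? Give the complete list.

a, b, c, d, e, f, g, h, i

Recall that □ψ holds at a world iff ψ holds at every accessible world, and ◇ψ holds iff ψ holds at some accessible world.
Let φ = ◇□(r → □s). Evaluate φ at each world:
  a (successors {i, j}): φ is true.
  b (successors {a, f}): φ is true.
  c (successors {a, g, j}): φ is true.
  d (successors {g, h}): φ is true.
  e (successors {a, f}): φ is true.
  f (successors {a, g}): φ is true.
  g (successors {f}): φ is true.
  h (successors {d, g, j}): φ is true.
  i (successors {e, h, i}): φ is true.
  j (successors ∅): φ is false.
For instance, at g:
  At g: ◇□(r → □s) requires □(r → □s) at some successor in {f}.
    □(r → □s) holds at f, so ◇□(r → □s) is true at g.
      At f: □(r → □s) requires r → □s at every successor {a, g}.
        At a: r → □s is true.
        At g: r → □s is true.
      So □(r → □s) is true at f.
Satisfying worlds: {a, b, c, d, e, f, g, h, i}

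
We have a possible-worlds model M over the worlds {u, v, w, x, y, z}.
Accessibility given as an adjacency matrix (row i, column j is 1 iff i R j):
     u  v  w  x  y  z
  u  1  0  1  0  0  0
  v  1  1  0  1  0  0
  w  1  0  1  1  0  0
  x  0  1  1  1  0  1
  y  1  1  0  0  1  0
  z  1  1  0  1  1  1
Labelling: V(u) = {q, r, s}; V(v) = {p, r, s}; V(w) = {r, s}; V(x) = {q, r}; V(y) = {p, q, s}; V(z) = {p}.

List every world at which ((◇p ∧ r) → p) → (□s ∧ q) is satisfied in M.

u, x, y

Let φ = ((◇p ∧ r) → p) → (□s ∧ q). Evaluate φ at each world:
  u (successors {u, w}): φ is true.
  v (successors {u, v, x}): φ is false.
  w (successors {u, w, x}): φ is false.
  x (successors {v, w, x, z}): φ is true.
  y (successors {u, v, y}): φ is true.
  z (successors {u, v, x, y, z}): φ is false.
For instance, at x:
  At x: (◇p ∧ r) → p is false, □s ∧ q is false, so ((◇p ∧ r) → p) → (□s ∧ q) is true.
    At x: ◇p ∧ r is true, p is false, so (◇p ∧ r) → p is false.
      At x: ◇p is true, r is true, so ◇p ∧ r is true.
    At x: □s is false, q is true, so □s ∧ q is false.
      At x: □s requires s at every successor {v, w, x, z}.
        s fails at x, so □s is false at x.
Satisfying worlds: {u, x, y}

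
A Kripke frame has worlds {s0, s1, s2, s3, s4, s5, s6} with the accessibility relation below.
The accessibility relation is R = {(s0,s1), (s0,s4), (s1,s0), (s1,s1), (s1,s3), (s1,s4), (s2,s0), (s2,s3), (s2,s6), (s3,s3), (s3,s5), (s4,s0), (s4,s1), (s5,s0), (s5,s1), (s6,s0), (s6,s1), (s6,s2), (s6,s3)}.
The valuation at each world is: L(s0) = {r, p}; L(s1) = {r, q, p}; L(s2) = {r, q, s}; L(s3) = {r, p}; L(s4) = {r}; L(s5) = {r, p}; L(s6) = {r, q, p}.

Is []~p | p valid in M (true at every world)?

Let φ = []~p | p. Evaluate φ at each world:
  s0 (successors {s1, s4}): φ is true.
  s1 (successors {s0, s1, s3, s4}): φ is true.
  s2 (successors {s0, s3, s6}): φ is false.
  s3 (successors {s3, s5}): φ is true.
  s4 (successors {s0, s1}): φ is false.
  s5 (successors {s0, s1}): φ is true.
  s6 (successors {s0, s1, s2, s3}): φ is true.
Detail at s2 (counterexample):
  At s2: []~p is false, p is false, so []~p | p is false.
    At s2: []~p requires ~p at every successor {s0, s3, s6}.
      ~p fails at s0, so []~p is false at s2.

No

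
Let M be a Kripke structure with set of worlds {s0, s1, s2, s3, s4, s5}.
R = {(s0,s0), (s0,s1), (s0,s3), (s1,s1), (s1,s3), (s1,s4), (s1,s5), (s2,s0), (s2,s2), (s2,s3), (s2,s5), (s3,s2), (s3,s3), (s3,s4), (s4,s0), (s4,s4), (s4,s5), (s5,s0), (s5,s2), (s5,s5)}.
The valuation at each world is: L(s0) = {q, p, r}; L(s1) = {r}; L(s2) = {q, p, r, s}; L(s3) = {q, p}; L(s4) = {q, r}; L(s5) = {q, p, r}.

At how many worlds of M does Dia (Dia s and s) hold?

Let φ = Dia (Dia s and s). Evaluate φ at each world:
  s0 (successors {s0, s1, s3}): φ is false.
  s1 (successors {s1, s3, s4, s5}): φ is false.
  s2 (successors {s0, s2, s3, s5}): φ is true.
  s3 (successors {s2, s3, s4}): φ is true.
  s4 (successors {s0, s4, s5}): φ is false.
  s5 (successors {s0, s2, s5}): φ is true.
For instance, at s2:
  At s2: Dia (Dia s and s) requires Dia s and s at some successor in {s0, s2, s3, s5}.
    Dia s and s holds at s2, so Dia (Dia s and s) is true at s2.
      At s2: Dia s is true, s is true, so Dia s and s is true.
Satisfying worlds: {s2, s3, s5}

3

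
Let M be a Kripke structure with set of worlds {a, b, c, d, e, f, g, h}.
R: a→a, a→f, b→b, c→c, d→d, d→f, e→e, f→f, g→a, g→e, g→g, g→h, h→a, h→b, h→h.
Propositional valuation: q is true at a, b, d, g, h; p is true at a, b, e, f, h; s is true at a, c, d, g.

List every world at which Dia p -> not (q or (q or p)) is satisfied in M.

c

Let φ = Dia p -> not (q or (q or p)). Evaluate φ at each world:
  a (successors {a, f}): φ is false.
  b (successors {b}): φ is false.
  c (successors {c}): φ is true.
  d (successors {d, f}): φ is false.
  e (successors {e}): φ is false.
  f (successors {f}): φ is false.
  g (successors {a, e, g, h}): φ is false.
  h (successors {a, b, h}): φ is false.
For instance, at e:
  At e: Dia p is true, not (q or (q or p)) is false, so Dia p -> not (q or (q or p)) is false.
    At e: Dia p requires p at some successor in {e}.
      p holds at e, so Dia p is true at e.
Satisfying worlds: {c}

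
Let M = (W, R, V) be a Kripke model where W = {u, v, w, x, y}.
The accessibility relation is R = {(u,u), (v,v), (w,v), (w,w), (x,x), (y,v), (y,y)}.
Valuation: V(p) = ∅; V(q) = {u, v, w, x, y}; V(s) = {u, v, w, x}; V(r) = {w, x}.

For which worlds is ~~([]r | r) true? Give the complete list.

Let φ = ~~([]r | r). Evaluate φ at each world:
  u (successors {u}): φ is false.
  v (successors {v}): φ is false.
  w (successors {v, w}): φ is true.
  x (successors {x}): φ is true.
  y (successors {v, y}): φ is false.
For instance, at u:
  At u: ~([]r | r) is true, so ~~([]r | r) is false.
    At u: []r | r is false, so ~([]r | r) is true.
      At u: []r is false, r is false, so []r | r is false.
Satisfying worlds: {w, x}

w, x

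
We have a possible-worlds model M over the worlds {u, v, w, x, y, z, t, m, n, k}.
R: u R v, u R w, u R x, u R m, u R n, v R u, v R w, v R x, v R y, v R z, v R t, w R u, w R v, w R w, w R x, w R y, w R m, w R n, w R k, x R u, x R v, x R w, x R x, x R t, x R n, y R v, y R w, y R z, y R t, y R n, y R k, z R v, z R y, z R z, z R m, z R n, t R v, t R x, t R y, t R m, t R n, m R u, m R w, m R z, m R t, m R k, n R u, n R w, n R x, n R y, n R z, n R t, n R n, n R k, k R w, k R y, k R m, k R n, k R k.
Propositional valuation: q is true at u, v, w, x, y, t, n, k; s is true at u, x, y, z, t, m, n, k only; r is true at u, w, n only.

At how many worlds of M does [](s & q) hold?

0

Recall that []ψ holds at a world iff ψ holds at every accessible world, and <>ψ holds iff ψ holds at some accessible world.
Let φ = [](s & q). Evaluate φ at each world:
  u (successors {v, w, x, m, n}): φ is false.
  v (successors {u, w, x, y, z, t}): φ is false.
  w (successors {u, v, w, x, y, m, n, k}): φ is false.
  x (successors {u, v, w, x, t, n}): φ is false.
  y (successors {v, w, z, t, n, k}): φ is false.
  z (successors {v, y, z, m, n}): φ is false.
  t (successors {v, x, y, m, n}): φ is false.
  m (successors {u, w, z, t, k}): φ is false.
  n (successors {u, w, x, y, z, t, n, k}): φ is false.
  k (successors {w, y, m, n, k}): φ is false.
For instance, at u:
  At u: [](s & q) requires s & q at every successor {v, w, x, m, n}.
    s & q fails at v, so [](s & q) is false at u.
Satisfying worlds: none.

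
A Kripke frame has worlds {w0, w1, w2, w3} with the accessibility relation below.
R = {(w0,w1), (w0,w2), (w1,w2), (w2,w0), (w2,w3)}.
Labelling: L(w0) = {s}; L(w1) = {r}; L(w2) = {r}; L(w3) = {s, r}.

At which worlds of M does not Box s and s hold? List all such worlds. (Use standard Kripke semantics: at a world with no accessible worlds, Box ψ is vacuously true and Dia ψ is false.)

Let φ = not Box s and s. Evaluate φ at each world:
  w0 (successors {w1, w2}): φ is true.
  w1 (successors {w2}): φ is false.
  w2 (successors {w0, w3}): φ is false.
  w3 (successors ∅): φ is false.
For instance, at w1:
  At w1: not Box s is true, s is false, so not Box s and s is false.
    At w1: Box s is false, so not Box s is true.
      At w1: Box s requires s at every successor {w2}.
        s fails at w2, so Box s is false at w1.
Satisfying worlds: {w0}

w0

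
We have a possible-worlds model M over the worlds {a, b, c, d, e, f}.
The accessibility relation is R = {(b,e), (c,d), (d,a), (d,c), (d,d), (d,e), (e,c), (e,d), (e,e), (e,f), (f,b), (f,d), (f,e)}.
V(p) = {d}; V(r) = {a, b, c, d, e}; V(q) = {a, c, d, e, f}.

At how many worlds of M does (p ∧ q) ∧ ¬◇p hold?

0

Let φ = (p ∧ q) ∧ ¬◇p. Evaluate φ at each world:
  a (successors ∅): φ is false.
  b (successors {e}): φ is false.
  c (successors {d}): φ is false.
  d (successors {a, c, d, e}): φ is false.
  e (successors {c, d, e, f}): φ is false.
  f (successors {b, d, e}): φ is false.
For instance, at d:
  At d: p ∧ q is true, ¬◇p is false, so (p ∧ q) ∧ ¬◇p is false.
    At d: ◇p is true, so ¬◇p is false.
      At d: ◇p requires p at some successor in {a, c, d, e}.
        p holds at d, so ◇p is true at d.
Satisfying worlds: none.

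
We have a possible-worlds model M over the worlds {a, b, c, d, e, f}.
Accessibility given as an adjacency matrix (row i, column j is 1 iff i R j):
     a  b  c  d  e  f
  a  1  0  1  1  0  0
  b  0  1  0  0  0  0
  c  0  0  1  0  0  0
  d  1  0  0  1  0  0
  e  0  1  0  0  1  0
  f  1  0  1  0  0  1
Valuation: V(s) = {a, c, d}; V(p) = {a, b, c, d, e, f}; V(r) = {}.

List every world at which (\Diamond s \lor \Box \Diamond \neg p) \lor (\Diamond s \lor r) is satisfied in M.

a, c, d, f

Recall that \Box ψ holds at a world iff ψ holds at every accessible world, and \Diamond ψ holds iff ψ holds at some accessible world.
Let φ = (\Diamond s \lor \Box \Diamond \neg p) \lor (\Diamond s \lor r). Evaluate φ at each world:
  a (successors {a, c, d}): φ is true.
  b (successors {b}): φ is false.
  c (successors {c}): φ is true.
  d (successors {a, d}): φ is true.
  e (successors {b, e}): φ is false.
  f (successors {a, c, f}): φ is true.
For instance, at c:
  At c: \Diamond s \lor \Box \Diamond \neg p is true, \Diamond s \lor r is true, so (\Diamond s \lor \Box \Diamond \neg p) \lor (\Diamond s \lor r) is true.
    At c: \Diamond s is true, \Box \Diamond \neg p is false, so \Diamond s \lor \Box \Diamond \neg p is true.
      At c: \Diamond s requires s at some successor in {c}.
        s holds at c, so \Diamond s is true at c.
      At c: \Box \Diamond \neg p requires \Diamond \neg p at every successor {c}.
        \Diamond \neg p fails at c, so \Box \Diamond \neg p is false at c.
    At c: \Diamond s is true, r is false, so \Diamond s \lor r is true.
      At c: \Diamond s requires s at some successor in {c}.
        s holds at c, so \Diamond s is true at c.
Satisfying worlds: {a, c, d, f}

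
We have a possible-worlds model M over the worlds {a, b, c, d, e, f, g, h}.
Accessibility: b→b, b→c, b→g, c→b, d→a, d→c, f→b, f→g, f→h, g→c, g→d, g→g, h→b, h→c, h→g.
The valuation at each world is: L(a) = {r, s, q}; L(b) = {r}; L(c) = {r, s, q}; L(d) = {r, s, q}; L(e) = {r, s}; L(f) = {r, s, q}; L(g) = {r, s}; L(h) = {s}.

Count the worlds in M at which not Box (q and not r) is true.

6

Let φ = not Box (q and not r). Evaluate φ at each world:
  a (successors ∅): φ is false.
  b (successors {b, c, g}): φ is true.
  c (successors {b}): φ is true.
  d (successors {a, c}): φ is true.
  e (successors ∅): φ is false.
  f (successors {b, g, h}): φ is true.
  g (successors {c, d, g}): φ is true.
  h (successors {b, c, g}): φ is true.
For instance, at b:
  At b: Box (q and not r) is false, so not Box (q and not r) is true.
    At b: Box (q and not r) requires q and not r at every successor {b, c, g}.
      q and not r fails at b, so Box (q and not r) is false at b.
Satisfying worlds: {b, c, d, f, g, h}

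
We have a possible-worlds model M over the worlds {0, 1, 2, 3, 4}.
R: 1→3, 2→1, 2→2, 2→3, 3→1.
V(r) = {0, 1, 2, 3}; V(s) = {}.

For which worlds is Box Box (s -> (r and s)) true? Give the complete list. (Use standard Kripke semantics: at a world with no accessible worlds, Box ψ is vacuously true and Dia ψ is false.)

Let φ = Box Box (s -> (r and s)). Evaluate φ at each world:
  0 (successors ∅): φ is true.
  1 (successors {3}): φ is true.
  2 (successors {1, 2, 3}): φ is true.
  3 (successors {1}): φ is true.
  4 (successors ∅): φ is true.
For instance, at 2:
  At 2: Box Box (s -> (r and s)) requires Box (s -> (r and s)) at every successor {1, 2, 3}.
      At 1: Box (s -> (r and s)) requires s -> (r and s) at every successor {3}.
        At 3: s -> (r and s) is true.
      So Box (s -> (r and s)) is true at 1.
      At 2: Box (s -> (r and s)) requires s -> (r and s) at every successor {1, 2, 3}.
        At 1: s -> (r and s) is true.
        At 2: s -> (r and s) is true.
        At 3: s -> (r and s) is true.
      So Box (s -> (r and s)) is true at 2.
      At 3: Box (s -> (r and s)) requires s -> (r and s) at every successor {1}.
        At 1: s -> (r and s) is true.
      So Box (s -> (r and s)) is true at 3.
  So Box Box (s -> (r and s)) is true at 2.
Satisfying worlds: {0, 1, 2, 3, 4}

0, 1, 2, 3, 4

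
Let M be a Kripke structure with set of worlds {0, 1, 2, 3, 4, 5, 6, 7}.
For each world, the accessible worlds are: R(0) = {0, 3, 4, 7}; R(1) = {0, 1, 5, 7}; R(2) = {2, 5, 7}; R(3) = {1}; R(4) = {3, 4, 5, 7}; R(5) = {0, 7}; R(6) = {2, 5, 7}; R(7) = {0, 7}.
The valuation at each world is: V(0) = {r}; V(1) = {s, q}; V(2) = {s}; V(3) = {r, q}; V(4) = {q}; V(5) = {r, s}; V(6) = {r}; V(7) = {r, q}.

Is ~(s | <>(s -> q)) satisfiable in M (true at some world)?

Recall that <>ψ holds at a world iff ψ holds at some accessible world.
Let φ = ~(s | <>(s -> q)). Evaluate φ at each world:
  0 (successors {0, 3, 4, 7}): φ is false.
  1 (successors {0, 1, 5, 7}): φ is false.
  2 (successors {2, 5, 7}): φ is false.
  3 (successors {1}): φ is false.
  4 (successors {3, 4, 5, 7}): φ is false.
  5 (successors {0, 7}): φ is false.
  6 (successors {2, 5, 7}): φ is false.
  7 (successors {0, 7}): φ is false.
For instance, at 0:
  At 0: s | <>(s -> q) is true, so ~(s | <>(s -> q)) is false.
    At 0: s is false, <>(s -> q) is true, so s | <>(s -> q) is true.
      At 0: <>(s -> q) requires s -> q at some successor in {0, 3, 4, 7}.
        s -> q holds at 0, so <>(s -> q) is true at 0.

No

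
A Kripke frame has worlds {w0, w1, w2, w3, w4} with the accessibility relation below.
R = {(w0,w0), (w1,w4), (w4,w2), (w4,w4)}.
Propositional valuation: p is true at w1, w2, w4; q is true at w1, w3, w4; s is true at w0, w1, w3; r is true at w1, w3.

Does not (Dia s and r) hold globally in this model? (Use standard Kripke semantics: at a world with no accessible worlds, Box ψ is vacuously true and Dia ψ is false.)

Yes

Let φ = not (Dia s and r). Evaluate φ at each world:
  w0 (successors {w0}): φ is true.
  w1 (successors {w4}): φ is true.
  w2 (successors ∅): φ is true.
  w3 (successors ∅): φ is true.
  w4 (successors {w2, w4}): φ is true.
For instance, at w4:
  At w4: Dia s and r is false, so not (Dia s and r) is true.
    At w4: Dia s is false, r is false, so Dia s and r is false.
      At w4: Dia s requires s at some successor in {w2, w4}.
        At w2: s is false.
        At w4: s is false.
      So Dia s is false at w4.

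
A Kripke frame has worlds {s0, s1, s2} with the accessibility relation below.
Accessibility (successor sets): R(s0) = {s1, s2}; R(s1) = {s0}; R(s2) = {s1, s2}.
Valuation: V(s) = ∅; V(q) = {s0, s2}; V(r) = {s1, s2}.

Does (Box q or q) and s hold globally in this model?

Let φ = (Box q or q) and s. Evaluate φ at each world:
  s0 (successors {s1, s2}): φ is false.
  s1 (successors {s0}): φ is false.
  s2 (successors {s1, s2}): φ is false.
Detail at s0 (counterexample):
  At s0: Box q or q is true, s is false, so (Box q or q) and s is false.
    At s0: Box q is false, q is true, so Box q or q is true.
      At s0: Box q requires q at every successor {s1, s2}.
        q fails at s1, so Box q is false at s0.

No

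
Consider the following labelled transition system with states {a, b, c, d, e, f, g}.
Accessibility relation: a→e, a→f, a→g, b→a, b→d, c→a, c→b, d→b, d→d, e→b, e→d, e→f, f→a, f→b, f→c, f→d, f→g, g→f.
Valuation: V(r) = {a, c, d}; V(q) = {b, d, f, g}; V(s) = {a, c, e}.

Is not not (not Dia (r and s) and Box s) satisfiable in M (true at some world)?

Let φ = not not (not Dia (r and s) and Box s). Evaluate φ at each world:
  a (successors {e, f, g}): φ is false.
  b (successors {a, d}): φ is false.
  c (successors {a, b}): φ is false.
  d (successors {b, d}): φ is false.
  e (successors {b, d, f}): φ is false.
  f (successors {a, b, c, d, g}): φ is false.
  g (successors {f}): φ is false.
For instance, at b:
  At b: not (not Dia (r and s) and Box s) is true, so not not (not Dia (r and s) and Box s) is false.
    At b: not Dia (r and s) and Box s is false, so not (not Dia (r and s) and Box s) is true.
      At b: not Dia (r and s) is false, Box s is false, so not Dia (r and s) and Box s is false.

No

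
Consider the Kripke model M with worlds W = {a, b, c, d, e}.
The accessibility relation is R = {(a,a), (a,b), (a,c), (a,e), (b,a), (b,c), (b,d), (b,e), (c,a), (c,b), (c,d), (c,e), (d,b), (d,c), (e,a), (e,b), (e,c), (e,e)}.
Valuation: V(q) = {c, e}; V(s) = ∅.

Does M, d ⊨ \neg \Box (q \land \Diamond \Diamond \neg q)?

Yes

At d: \Box (q \land \Diamond \Diamond \neg q) is false, so \neg \Box (q \land \Diamond \Diamond \neg q) is true.
  At d: \Box (q \land \Diamond \Diamond \neg q) requires q \land \Diamond \Diamond \neg q at every successor {b, c}.
    q \land \Diamond \Diamond \neg q fails at b, so \Box (q \land \Diamond \Diamond \neg q) is false at d.
      At b: q is false, \Diamond \Diamond \neg q is true, so q \land \Diamond \Diamond \neg q is false.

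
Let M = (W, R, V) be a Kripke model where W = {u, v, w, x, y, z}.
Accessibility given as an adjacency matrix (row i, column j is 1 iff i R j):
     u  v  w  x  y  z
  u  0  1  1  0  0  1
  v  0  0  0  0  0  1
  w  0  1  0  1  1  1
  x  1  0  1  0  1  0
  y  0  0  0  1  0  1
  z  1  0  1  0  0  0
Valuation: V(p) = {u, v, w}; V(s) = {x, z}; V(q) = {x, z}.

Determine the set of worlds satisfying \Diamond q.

Let φ = \Diamond q. Evaluate φ at each world:
  u (successors {v, w, z}): φ is true.
  v (successors {z}): φ is true.
  w (successors {v, x, y, z}): φ is true.
  x (successors {u, w, y}): φ is false.
  y (successors {x, z}): φ is true.
  z (successors {u, w}): φ is false.
For instance, at z:
  At z: \Diamond q requires q at some successor in {u, w}.
    At u: q is false.
    At w: q is false.
  So \Diamond q is false at z.
Satisfying worlds: {u, v, w, y}

u, v, w, y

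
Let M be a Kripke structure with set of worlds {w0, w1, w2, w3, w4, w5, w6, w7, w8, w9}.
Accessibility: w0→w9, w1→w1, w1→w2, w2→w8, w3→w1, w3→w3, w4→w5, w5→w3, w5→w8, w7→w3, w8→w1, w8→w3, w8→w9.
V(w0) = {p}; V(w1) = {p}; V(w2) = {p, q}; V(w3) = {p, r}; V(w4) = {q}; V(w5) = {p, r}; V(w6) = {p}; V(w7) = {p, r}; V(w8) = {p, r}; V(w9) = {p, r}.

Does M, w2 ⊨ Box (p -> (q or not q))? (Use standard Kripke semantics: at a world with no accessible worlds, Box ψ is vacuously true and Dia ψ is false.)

At w2: Box (p -> (q or not q)) requires p -> (q or not q) at every successor {w8}.
  At w8: p -> (q or not q) is true.
So Box (p -> (q or not q)) is true at w2.

Yes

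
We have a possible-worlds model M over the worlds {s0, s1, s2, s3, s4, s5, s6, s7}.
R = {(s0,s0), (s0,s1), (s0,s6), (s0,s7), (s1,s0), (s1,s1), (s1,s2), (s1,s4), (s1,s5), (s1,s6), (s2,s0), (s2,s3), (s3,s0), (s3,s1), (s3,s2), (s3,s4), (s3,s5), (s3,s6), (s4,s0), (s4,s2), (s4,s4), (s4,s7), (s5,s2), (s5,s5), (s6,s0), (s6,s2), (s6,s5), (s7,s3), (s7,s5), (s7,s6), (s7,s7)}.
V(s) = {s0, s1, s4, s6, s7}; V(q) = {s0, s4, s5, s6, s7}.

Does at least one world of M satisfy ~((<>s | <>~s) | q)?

No

Let φ = ~((<>s | <>~s) | q). Evaluate φ at each world:
  s0 (successors {s0, s1, s6, s7}): φ is false.
  s1 (successors {s0, s1, s2, s4, s5, s6}): φ is false.
  s2 (successors {s0, s3}): φ is false.
  s3 (successors {s0, s1, s2, s4, s5, s6}): φ is false.
  s4 (successors {s0, s2, s4, s7}): φ is false.
  s5 (successors {s2, s5}): φ is false.
  s6 (successors {s0, s2, s5}): φ is false.
  s7 (successors {s3, s5, s6, s7}): φ is false.
For instance, at s2:
  At s2: (<>s | <>~s) | q is true, so ~((<>s | <>~s) | q) is false.
    At s2: <>s | <>~s is true, q is false, so (<>s | <>~s) | q is true.
      At s2: <>s is true, <>~s is true, so <>s | <>~s is true.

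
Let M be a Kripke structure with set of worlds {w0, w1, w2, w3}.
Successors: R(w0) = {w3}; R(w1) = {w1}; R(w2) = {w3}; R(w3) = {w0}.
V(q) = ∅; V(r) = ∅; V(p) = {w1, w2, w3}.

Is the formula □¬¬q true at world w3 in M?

No

Recall that □ψ holds at a world iff ψ holds at every accessible world, and ◇ψ holds iff ψ holds at some accessible world.
At w3: □¬¬q requires ¬¬q at every successor {w0}.
  ¬¬q fails at w0, so □¬¬q is false at w3.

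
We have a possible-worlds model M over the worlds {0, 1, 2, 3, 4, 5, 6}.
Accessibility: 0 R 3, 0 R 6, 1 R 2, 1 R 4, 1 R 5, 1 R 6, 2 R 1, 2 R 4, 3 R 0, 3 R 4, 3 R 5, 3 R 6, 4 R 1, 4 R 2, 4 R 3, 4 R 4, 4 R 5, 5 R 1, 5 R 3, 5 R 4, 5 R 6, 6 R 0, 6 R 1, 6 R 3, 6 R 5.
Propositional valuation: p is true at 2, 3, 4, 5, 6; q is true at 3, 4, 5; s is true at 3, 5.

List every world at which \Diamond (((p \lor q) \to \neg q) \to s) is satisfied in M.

Let φ = \Diamond (((p \lor q) \to \neg q) \to s). Evaluate φ at each world:
  0 (successors {3, 6}): φ is true.
  1 (successors {2, 4, 5, 6}): φ is true.
  2 (successors {1, 4}): φ is true.
  3 (successors {0, 4, 5, 6}): φ is true.
  4 (successors {1, 2, 3, 4, 5}): φ is true.
  5 (successors {1, 3, 4, 6}): φ is true.
  6 (successors {0, 1, 3, 5}): φ is true.
For instance, at 2:
  At 2: \Diamond (((p \lor q) \to \neg q) \to s) requires ((p \lor q) \to \neg q) \to s at some successor in {1, 4}.
    ((p \lor q) \to \neg q) \to s holds at 4, so \Diamond (((p \lor q) \to \neg q) \to s) is true at 2.
Satisfying worlds: {0, 1, 2, 3, 4, 5, 6}

0, 1, 2, 3, 4, 5, 6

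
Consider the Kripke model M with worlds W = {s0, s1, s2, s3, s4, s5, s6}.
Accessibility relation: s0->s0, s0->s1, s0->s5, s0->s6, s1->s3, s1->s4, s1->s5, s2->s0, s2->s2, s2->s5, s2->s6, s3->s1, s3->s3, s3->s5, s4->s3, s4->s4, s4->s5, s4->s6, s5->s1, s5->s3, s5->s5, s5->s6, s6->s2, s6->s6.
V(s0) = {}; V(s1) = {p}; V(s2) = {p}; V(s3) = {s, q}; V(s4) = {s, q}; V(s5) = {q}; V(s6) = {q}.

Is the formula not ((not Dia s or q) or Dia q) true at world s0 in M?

At s0: (not Dia s or q) or Dia q is true, so not ((not Dia s or q) or Dia q) is false.
  At s0: not Dia s or q is true, Dia q is true, so (not Dia s or q) or Dia q is true.
    At s0: not Dia s is true, q is false, so not Dia s or q is true.
      At s0: Dia s is false, so not Dia s is true.
    At s0: Dia q requires q at some successor in {s0, s1, s5, s6}.
      q holds at s5, so Dia q is true at s0.

No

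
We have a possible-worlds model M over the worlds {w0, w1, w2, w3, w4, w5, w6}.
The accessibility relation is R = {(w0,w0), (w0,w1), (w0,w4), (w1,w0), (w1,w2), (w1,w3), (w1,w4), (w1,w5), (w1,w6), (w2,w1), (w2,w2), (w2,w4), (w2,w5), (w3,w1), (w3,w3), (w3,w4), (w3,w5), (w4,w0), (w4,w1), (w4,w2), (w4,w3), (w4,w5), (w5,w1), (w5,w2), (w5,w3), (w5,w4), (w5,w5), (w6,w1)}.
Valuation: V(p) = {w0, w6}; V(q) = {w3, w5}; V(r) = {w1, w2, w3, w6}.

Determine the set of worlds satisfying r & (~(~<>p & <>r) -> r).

w1, w2, w3, w6

Let φ = r & (~(~<>p & <>r) -> r). Evaluate φ at each world:
  w0 (successors {w0, w1, w4}): φ is false.
  w1 (successors {w0, w2, w3, w4, w5, w6}): φ is true.
  w2 (successors {w1, w2, w4, w5}): φ is true.
  w3 (successors {w1, w3, w4, w5}): φ is true.
  w4 (successors {w0, w1, w2, w3, w5}): φ is false.
  w5 (successors {w1, w2, w3, w4, w5}): φ is false.
  w6 (successors {w1}): φ is true.
For instance, at w3:
  At w3: r is true, ~(~<>p & <>r) -> r is true, so r & (~(~<>p & <>r) -> r) is true.
    At w3: ~(~<>p & <>r) is false, r is true, so ~(~<>p & <>r) -> r is true.
      At w3: ~<>p & <>r is true, so ~(~<>p & <>r) is false.
Satisfying worlds: {w1, w2, w3, w6}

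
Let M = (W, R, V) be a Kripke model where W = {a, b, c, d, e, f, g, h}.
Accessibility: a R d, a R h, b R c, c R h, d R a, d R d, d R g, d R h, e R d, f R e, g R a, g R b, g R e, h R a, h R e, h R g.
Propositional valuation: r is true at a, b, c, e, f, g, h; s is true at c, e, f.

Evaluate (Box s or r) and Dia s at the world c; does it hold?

At c: Box s or r is true, Dia s is false, so (Box s or r) and Dia s is false.
  At c: Box s is false, r is true, so Box s or r is true.
    At c: Box s requires s at every successor {h}.
      s fails at h, so Box s is false at c.
  At c: Dia s requires s at some successor in {h}.
    At h: s is false.
  So Dia s is false at c.

No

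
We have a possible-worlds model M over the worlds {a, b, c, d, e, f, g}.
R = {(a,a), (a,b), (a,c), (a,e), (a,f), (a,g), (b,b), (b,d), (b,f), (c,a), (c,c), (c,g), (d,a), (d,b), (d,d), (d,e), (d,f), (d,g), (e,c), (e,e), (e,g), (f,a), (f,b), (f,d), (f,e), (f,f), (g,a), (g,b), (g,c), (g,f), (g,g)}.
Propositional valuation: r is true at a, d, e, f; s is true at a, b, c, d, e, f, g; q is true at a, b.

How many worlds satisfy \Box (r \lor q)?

Let φ = \Box (r \lor q). Evaluate φ at each world:
  a (successors {a, b, c, e, f, g}): φ is false.
  b (successors {b, d, f}): φ is true.
  c (successors {a, c, g}): φ is false.
  d (successors {a, b, d, e, f, g}): φ is false.
  e (successors {c, e, g}): φ is false.
  f (successors {a, b, d, e, f}): φ is true.
  g (successors {a, b, c, f, g}): φ is false.
For instance, at g:
  At g: \Box (r \lor q) requires r \lor q at every successor {a, b, c, f, g}.
    r \lor q fails at c, so \Box (r \lor q) is false at g.
Satisfying worlds: {b, f}

2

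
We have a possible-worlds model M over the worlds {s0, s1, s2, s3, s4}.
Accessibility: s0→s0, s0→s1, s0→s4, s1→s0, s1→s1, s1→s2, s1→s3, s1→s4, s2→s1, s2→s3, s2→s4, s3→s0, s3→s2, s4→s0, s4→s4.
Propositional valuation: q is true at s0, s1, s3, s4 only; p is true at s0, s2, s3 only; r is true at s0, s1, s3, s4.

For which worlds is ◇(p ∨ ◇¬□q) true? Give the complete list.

Let φ = ◇(p ∨ ◇¬□q). Evaluate φ at each world:
  s0 (successors {s0, s1, s4}): φ is true.
  s1 (successors {s0, s1, s2, s3, s4}): φ is true.
  s2 (successors {s1, s3, s4}): φ is true.
  s3 (successors {s0, s2}): φ is true.
  s4 (successors {s0, s4}): φ is true.
For instance, at s1:
  At s1: ◇(p ∨ ◇¬□q) requires p ∨ ◇¬□q at some successor in {s0, s1, s2, s3, s4}.
    p ∨ ◇¬□q holds at s0, so ◇(p ∨ ◇¬□q) is true at s1.
      At s0: p is true, ◇¬□q is true, so p ∨ ◇¬□q is true.
Satisfying worlds: {s0, s1, s2, s3, s4}

s0, s1, s2, s3, s4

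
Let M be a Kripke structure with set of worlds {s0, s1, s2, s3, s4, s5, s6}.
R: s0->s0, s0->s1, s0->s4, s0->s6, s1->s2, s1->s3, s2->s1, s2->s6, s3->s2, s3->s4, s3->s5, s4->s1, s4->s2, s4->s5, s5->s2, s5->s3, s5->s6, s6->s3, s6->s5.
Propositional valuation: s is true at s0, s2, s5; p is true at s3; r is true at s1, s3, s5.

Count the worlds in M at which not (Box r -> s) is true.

Recall that Box ψ holds at a world iff ψ holds at every accessible world, and Dia ψ holds iff ψ holds at some accessible world.
Let φ = not (Box r -> s). Evaluate φ at each world:
  s0 (successors {s0, s1, s4, s6}): φ is false.
  s1 (successors {s2, s3}): φ is false.
  s2 (successors {s1, s6}): φ is false.
  s3 (successors {s2, s4, s5}): φ is false.
  s4 (successors {s1, s2, s5}): φ is false.
  s5 (successors {s2, s3, s6}): φ is false.
  s6 (successors {s3, s5}): φ is true.
For instance, at s4:
  At s4: Box r -> s is true, so not (Box r -> s) is false.
    At s4: Box r is false, s is false, so Box r -> s is true.
      At s4: Box r requires r at every successor {s1, s2, s5}.
        r fails at s2, so Box r is false at s4.
Satisfying worlds: {s6}

1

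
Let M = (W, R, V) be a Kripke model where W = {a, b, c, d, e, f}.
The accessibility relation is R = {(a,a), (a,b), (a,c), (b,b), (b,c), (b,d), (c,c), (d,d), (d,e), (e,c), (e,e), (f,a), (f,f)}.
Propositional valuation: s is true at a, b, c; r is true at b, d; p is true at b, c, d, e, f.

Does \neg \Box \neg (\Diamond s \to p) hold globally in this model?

Let φ = \neg \Box \neg (\Diamond s \to p). Evaluate φ at each world:
  a (successors {a, b, c}): φ is true.
  b (successors {b, c, d}): φ is true.
  c (successors {c}): φ is true.
  d (successors {d, e}): φ is true.
  e (successors {c, e}): φ is true.
  f (successors {a, f}): φ is true.
For instance, at b:
  At b: \Box \neg (\Diamond s \to p) is false, so \neg \Box \neg (\Diamond s \to p) is true.
    At b: \Box \neg (\Diamond s \to p) requires \neg (\Diamond s \to p) at every successor {b, c, d}.
      \neg (\Diamond s \to p) fails at b, so \Box \neg (\Diamond s \to p) is false at b.

Yes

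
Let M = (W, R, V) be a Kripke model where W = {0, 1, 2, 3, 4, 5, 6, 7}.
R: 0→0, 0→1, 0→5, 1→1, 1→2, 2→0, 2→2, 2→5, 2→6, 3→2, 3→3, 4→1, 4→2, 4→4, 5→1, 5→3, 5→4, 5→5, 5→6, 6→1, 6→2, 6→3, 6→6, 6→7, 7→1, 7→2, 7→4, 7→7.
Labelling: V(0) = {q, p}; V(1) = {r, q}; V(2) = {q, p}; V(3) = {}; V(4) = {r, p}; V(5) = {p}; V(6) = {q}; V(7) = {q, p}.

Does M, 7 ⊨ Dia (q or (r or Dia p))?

At 7: Dia (q or (r or Dia p)) requires q or (r or Dia p) at some successor in {1, 2, 4, 7}.
  q or (r or Dia p) holds at 1, so Dia (q or (r or Dia p)) is true at 7.
    At 1: q is true, r or Dia p is true, so q or (r or Dia p) is true.
      At 1: r is true, Dia p is true, so r or Dia p is true.

Yes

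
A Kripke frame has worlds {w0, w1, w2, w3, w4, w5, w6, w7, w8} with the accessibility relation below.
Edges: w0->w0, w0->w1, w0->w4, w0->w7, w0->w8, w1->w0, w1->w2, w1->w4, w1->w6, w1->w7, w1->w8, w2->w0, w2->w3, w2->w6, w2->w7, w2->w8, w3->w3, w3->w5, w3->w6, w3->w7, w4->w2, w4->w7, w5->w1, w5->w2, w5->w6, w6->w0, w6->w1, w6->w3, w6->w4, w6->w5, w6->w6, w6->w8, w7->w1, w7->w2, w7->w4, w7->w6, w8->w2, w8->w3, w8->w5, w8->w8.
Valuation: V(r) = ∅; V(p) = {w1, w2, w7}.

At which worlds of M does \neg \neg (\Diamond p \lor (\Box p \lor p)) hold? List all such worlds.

w0, w1, w2, w3, w4, w5, w6, w7, w8

Let φ = \neg \neg (\Diamond p \lor (\Box p \lor p)). Evaluate φ at each world:
  w0 (successors {w0, w1, w4, w7, w8}): φ is true.
  w1 (successors {w0, w2, w4, w6, w7, w8}): φ is true.
  w2 (successors {w0, w3, w6, w7, w8}): φ is true.
  w3 (successors {w3, w5, w6, w7}): φ is true.
  w4 (successors {w2, w7}): φ is true.
  w5 (successors {w1, w2, w6}): φ is true.
  w6 (successors {w0, w1, w3, w4, w5, w6, w8}): φ is true.
  w7 (successors {w1, w2, w4, w6}): φ is true.
  w8 (successors {w2, w3, w5, w8}): φ is true.
For instance, at w8:
  At w8: \neg (\Diamond p \lor (\Box p \lor p)) is false, so \neg \neg (\Diamond p \lor (\Box p \lor p)) is true.
    At w8: \Diamond p \lor (\Box p \lor p) is true, so \neg (\Diamond p \lor (\Box p \lor p)) is false.
      At w8: \Diamond p is true, \Box p \lor p is false, so \Diamond p \lor (\Box p \lor p) is true.
Satisfying worlds: {w0, w1, w2, w3, w4, w5, w6, w7, w8}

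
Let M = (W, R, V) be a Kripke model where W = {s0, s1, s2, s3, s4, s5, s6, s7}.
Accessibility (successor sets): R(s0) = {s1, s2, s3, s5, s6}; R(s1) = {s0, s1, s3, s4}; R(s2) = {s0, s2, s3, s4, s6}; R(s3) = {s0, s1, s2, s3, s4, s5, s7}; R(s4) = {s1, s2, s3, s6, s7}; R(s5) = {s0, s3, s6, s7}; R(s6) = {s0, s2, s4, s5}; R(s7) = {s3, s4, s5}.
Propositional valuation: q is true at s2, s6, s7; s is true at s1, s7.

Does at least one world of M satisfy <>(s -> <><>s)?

Let φ = <>(s -> <><>s). Evaluate φ at each world:
  s0 (successors {s1, s2, s3, s5, s6}): φ is true.
  s1 (successors {s0, s1, s3, s4}): φ is true.
  s2 (successors {s0, s2, s3, s4, s6}): φ is true.
  s3 (successors {s0, s1, s2, s3, s4, s5, s7}): φ is true.
  s4 (successors {s1, s2, s3, s6, s7}): φ is true.
  s5 (successors {s0, s3, s6, s7}): φ is true.
  s6 (successors {s0, s2, s4, s5}): φ is true.
  s7 (successors {s3, s4, s5}): φ is true.
Detail at s0 (witness):
  At s0: <>(s -> <><>s) requires s -> <><>s at some successor in {s1, s2, s3, s5, s6}.
    s -> <><>s holds at s1, so <>(s -> <><>s) is true at s0.
      At s1: s is true, <><>s is true, so s -> <><>s is true.

Yes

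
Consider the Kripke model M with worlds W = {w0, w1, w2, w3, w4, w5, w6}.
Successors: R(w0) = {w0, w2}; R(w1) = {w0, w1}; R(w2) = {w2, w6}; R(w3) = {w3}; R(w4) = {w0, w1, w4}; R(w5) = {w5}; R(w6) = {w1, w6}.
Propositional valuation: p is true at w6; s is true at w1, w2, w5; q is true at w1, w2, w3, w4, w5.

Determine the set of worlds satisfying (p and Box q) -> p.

w0, w1, w2, w3, w4, w5, w6

Recall that Box ψ holds at a world iff ψ holds at every accessible world, and Dia ψ holds iff ψ holds at some accessible world.
Let φ = (p and Box q) -> p. Evaluate φ at each world:
  w0 (successors {w0, w2}): φ is true.
  w1 (successors {w0, w1}): φ is true.
  w2 (successors {w2, w6}): φ is true.
  w3 (successors {w3}): φ is true.
  w4 (successors {w0, w1, w4}): φ is true.
  w5 (successors {w5}): φ is true.
  w6 (successors {w1, w6}): φ is true.
For instance, at w5:
  At w5: p and Box q is false, p is false, so (p and Box q) -> p is true.
    At w5: p is false, Box q is true, so p and Box q is false.
      At w5: Box q requires q at every successor {w5}.
        At w5: q is true.
      So Box q is true at w5.
Satisfying worlds: {w0, w1, w2, w3, w4, w5, w6}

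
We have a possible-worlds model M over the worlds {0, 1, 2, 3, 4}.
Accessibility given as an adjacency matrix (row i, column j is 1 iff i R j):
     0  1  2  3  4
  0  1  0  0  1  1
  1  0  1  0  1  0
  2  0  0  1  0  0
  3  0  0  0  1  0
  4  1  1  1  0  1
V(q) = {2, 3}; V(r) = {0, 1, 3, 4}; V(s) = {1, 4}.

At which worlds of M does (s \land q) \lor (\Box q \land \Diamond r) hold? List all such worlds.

Recall that \Box ψ holds at a world iff ψ holds at every accessible world, and \Diamond ψ holds iff ψ holds at some accessible world.
Let φ = (s \land q) \lor (\Box q \land \Diamond r). Evaluate φ at each world:
  0 (successors {0, 3, 4}): φ is false.
  1 (successors {1, 3}): φ is false.
  2 (successors {2}): φ is false.
  3 (successors {3}): φ is true.
  4 (successors {0, 1, 2, 4}): φ is false.
For instance, at 0:
  At 0: s \land q is false, \Box q \land \Diamond r is false, so (s \land q) \lor (\Box q \land \Diamond r) is false.
    At 0: \Box q is false, \Diamond r is true, so \Box q \land \Diamond r is false.
      At 0: \Box q requires q at every successor {0, 3, 4}.
        q fails at 0, so \Box q is false at 0.
      At 0: \Diamond r requires r at some successor in {0, 3, 4}.
        r holds at 0, so \Diamond r is true at 0.
Satisfying worlds: {3}

3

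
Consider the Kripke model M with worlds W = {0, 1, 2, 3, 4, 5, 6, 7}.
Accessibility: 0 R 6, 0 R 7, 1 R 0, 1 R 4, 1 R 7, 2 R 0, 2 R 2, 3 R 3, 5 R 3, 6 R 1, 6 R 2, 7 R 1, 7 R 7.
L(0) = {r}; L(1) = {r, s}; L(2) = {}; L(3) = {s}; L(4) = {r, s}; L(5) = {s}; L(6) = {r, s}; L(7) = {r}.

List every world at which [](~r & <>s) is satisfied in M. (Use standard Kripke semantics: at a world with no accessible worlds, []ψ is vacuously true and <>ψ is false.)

3, 4, 5

Let φ = [](~r & <>s). Evaluate φ at each world:
  0 (successors {6, 7}): φ is false.
  1 (successors {0, 4, 7}): φ is false.
  2 (successors {0, 2}): φ is false.
  3 (successors {3}): φ is true.
  4 (successors ∅): φ is true.
  5 (successors {3}): φ is true.
  6 (successors {1, 2}): φ is false.
  7 (successors {1, 7}): φ is false.
For instance, at 3:
  At 3: [](~r & <>s) requires ~r & <>s at every successor {3}.
      At 3: ~r is true, <>s is true, so ~r & <>s is true.
  So [](~r & <>s) is true at 3.
Satisfying worlds: {3, 4, 5}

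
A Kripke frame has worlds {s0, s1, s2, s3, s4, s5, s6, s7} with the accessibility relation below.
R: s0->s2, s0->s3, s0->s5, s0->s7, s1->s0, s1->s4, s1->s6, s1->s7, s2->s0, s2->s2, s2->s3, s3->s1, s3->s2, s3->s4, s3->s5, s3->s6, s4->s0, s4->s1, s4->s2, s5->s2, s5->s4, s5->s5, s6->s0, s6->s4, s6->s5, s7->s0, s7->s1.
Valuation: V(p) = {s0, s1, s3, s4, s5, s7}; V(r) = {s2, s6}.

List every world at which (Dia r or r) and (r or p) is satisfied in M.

s0, s1, s2, s3, s4, s5, s6

Recall that Dia ψ holds at a world iff ψ holds at some accessible world.
Let φ = (Dia r or r) and (r or p). Evaluate φ at each world:
  s0 (successors {s2, s3, s5, s7}): φ is true.
  s1 (successors {s0, s4, s6, s7}): φ is true.
  s2 (successors {s0, s2, s3}): φ is true.
  s3 (successors {s1, s2, s4, s5, s6}): φ is true.
  s4 (successors {s0, s1, s2}): φ is true.
  s5 (successors {s2, s4, s5}): φ is true.
  s6 (successors {s0, s4, s5}): φ is true.
  s7 (successors {s0, s1}): φ is false.
For instance, at s3:
  At s3: Dia r or r is true, r or p is true, so (Dia r or r) and (r or p) is true.
    At s3: Dia r is true, r is false, so Dia r or r is true.
      At s3: Dia r requires r at some successor in {s1, s2, s4, s5, s6}.
        r holds at s2, so Dia r is true at s3.
Satisfying worlds: {s0, s1, s2, s3, s4, s5, s6}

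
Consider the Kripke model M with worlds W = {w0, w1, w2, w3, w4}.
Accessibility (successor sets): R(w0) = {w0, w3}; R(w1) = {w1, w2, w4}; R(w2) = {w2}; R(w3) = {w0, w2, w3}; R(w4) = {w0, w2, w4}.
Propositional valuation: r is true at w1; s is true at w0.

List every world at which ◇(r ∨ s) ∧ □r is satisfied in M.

Recall that □ψ holds at a world iff ψ holds at every accessible world, and ◇ψ holds iff ψ holds at some accessible world.
Let φ = ◇(r ∨ s) ∧ □r. Evaluate φ at each world:
  w0 (successors {w0, w3}): φ is false.
  w1 (successors {w1, w2, w4}): φ is false.
  w2 (successors {w2}): φ is false.
  w3 (successors {w0, w2, w3}): φ is false.
  w4 (successors {w0, w2, w4}): φ is false.
For instance, at w0:
  At w0: ◇(r ∨ s) is true, □r is false, so ◇(r ∨ s) ∧ □r is false.
    At w0: ◇(r ∨ s) requires r ∨ s at some successor in {w0, w3}.
      r ∨ s holds at w0, so ◇(r ∨ s) is true at w0.
    At w0: □r requires r at every successor {w0, w3}.
      r fails at w0, so □r is false at w0.
Satisfying worlds: none.

none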